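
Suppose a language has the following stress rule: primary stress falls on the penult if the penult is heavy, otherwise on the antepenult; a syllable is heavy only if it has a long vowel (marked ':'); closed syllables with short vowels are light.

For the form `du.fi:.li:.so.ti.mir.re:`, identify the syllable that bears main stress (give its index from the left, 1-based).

5

Weights: 5 ti L, 6 mir L, 7 re: H.
The penult (syllable 6, mir) is light, so stress falls on the antepenult (syllable 5, ti).
Primary stress: syllable 5 → du.fi:.li:.so.ˈti.mir.re:.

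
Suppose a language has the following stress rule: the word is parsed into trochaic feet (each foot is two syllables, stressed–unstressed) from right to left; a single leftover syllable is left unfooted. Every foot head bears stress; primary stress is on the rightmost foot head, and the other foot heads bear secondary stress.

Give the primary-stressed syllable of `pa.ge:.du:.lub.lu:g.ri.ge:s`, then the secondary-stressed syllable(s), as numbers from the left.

primary 6, secondary 2, 4

Parse right to left into trochaic (ˈσσ) feet: pa (ˈge:.du:) (ˈlub.lu:g) (ˈri.ge:s). Syllable 1 is left unfooted.
Foot heads (stressed positions): 2, 4, 6.
End Rule Rightmost: primary stress on the rightmost head = syllable 6.
Secondary stress on 2, 4: pa.ˌge:.du:.ˌlub.lu:g.ˈri.ge:s.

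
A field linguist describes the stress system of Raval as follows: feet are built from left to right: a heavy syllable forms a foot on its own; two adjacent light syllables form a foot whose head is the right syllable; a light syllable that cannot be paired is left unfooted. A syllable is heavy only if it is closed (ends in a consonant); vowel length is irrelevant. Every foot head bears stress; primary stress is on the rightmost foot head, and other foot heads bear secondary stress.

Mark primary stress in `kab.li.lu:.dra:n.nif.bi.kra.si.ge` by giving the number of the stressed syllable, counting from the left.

Weights: 1 kab H, 2 li L, 3 lu: L, 4 dra:n H, 5 nif H, 6 bi L, 7 kra L, 8 si L, 9 ge L.
Parse left to right (heavy = foot alone; LL = one foot; stranded L unfooted): (ˈkab) (li.ˈlu:) (ˈdra:n) (ˈnif) (bi.ˈkra) (si.ˈge).
Foot heads: 1, 3, 4, 5, 7, 9.
Primary stress on the rightmost head = syllable 9.
Primary stress: syllable 9 → kab.li.lu:.dra:n.nif.bi.kra.si.ˈge.

9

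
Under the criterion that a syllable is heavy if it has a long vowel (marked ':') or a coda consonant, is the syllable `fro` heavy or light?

`fro`: short vowel, open (no coda). Short vowel, open → light.

light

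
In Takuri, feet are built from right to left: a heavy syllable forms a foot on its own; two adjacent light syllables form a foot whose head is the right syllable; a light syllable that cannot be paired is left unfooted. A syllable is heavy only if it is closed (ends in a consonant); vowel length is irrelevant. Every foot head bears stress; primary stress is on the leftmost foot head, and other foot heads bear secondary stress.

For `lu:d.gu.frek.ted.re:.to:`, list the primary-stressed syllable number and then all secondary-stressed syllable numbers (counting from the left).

Weights: 1 lu:d H, 2 gu L, 3 frek H, 4 ted H, 5 re: L, 6 to: L.
Parse right to left (heavy = foot alone; LL = one foot; stranded L unfooted): (ˈlu:d) gu (ˈfrek) (ˈted) (re:.ˈto:).
Foot heads: 1, 3, 4, 6.
Primary stress on the leftmost head = syllable 1.
Secondary stress on 3, 4, 6: ˈlu:d.gu.ˌfrek.ˌted.re:.ˌto:.

primary 1, secondary 3, 4, 6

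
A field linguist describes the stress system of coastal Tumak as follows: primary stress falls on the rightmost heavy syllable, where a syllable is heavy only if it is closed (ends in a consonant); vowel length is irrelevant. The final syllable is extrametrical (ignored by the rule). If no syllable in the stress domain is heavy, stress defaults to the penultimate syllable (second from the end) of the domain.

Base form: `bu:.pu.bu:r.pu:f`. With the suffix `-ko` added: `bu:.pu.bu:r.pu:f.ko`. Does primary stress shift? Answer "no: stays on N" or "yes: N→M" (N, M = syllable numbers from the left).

Base `bu:.pu.bu:r.pu:f` (4 syllables):
  The final syllable (4, pu:f) is extrametrical; the stress domain is syllables 1–3.
  Weights: 1 bu: L, 2 pu L, 3 bu:r H.
  Heavy syllables in the domain: 3. The rightmost is syllable 3 (bu:r).
  → primary stress on syllable 3.
Suffixed `bu:.pu.bu:r.pu:f.ko` (5 syllables):
  The final syllable (5, ko) is extrametrical; the stress domain is syllables 1–4.
  Weights: 1 bu: L, 2 pu L, 3 bu:r H, 4 pu:f H.
  Heavy syllables in the domain: 3, 4. The rightmost is syllable 4 (pu:f).
  → primary stress on syllable 4.

yes: 3→4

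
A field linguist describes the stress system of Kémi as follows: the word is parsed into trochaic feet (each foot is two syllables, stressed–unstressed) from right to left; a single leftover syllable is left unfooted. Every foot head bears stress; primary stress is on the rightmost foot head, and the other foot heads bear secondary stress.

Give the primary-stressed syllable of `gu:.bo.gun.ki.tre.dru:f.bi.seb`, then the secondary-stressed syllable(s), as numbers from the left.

Parse right to left into trochaic (ˈσσ) feet: (ˈgu:.bo) (ˈgun.ki) (ˈtre.dru:f) (ˈbi.seb).
Foot heads (stressed positions): 1, 3, 5, 7.
End Rule Rightmost: primary stress on the rightmost head = syllable 7.
Secondary stress on 1, 3, 5: ˌgu:.bo.ˌgun.ki.ˌtre.dru:f.ˈbi.seb.

primary 7, secondary 1, 3, 5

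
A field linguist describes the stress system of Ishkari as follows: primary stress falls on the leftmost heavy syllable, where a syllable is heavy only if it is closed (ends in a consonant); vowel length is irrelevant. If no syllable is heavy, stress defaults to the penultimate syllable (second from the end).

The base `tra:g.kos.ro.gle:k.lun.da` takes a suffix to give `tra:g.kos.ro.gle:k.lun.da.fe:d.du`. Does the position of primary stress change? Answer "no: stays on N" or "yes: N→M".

no: stays on 1

Base `tra:g.kos.ro.gle:k.lun.da` (6 syllables):
  Weights: 1 tra:g H, 2 kos H, 3 ro L, 4 gle:k H, 5 lun H, 6 da L.
  Heavy syllables in the domain: 1, 2, 4, 5. The leftmost is syllable 1 (tra:g).
  → primary stress on syllable 1.
Suffixed `tra:g.kos.ro.gle:k.lun.da.fe:d.du` (8 syllables):
  Weights: 1 tra:g H, 2 kos H, 3 ro L, 4 gle:k H, 5 lun H, 6 da L, 7 fe:d H, 8 du L.
  Heavy syllables in the domain: 1, 2, 4, 5, 7. The leftmost is syllable 1 (tra:g).
  → primary stress on syllable 1.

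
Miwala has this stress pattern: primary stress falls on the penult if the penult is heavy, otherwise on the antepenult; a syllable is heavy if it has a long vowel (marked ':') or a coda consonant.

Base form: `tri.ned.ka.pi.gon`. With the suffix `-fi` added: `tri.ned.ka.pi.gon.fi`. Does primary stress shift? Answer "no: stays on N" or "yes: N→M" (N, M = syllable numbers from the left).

yes: 3→5

Base `tri.ned.ka.pi.gon` (5 syllables):
  Weights: 3 ka L, 4 pi L, 5 gon H.
  The penult (syllable 4, pi) is light, so stress falls on the antepenult (syllable 3, ka).
  → primary stress on syllable 3.
Suffixed `tri.ned.ka.pi.gon.fi` (6 syllables):
  Weights: 4 pi L, 5 gon H, 6 fi L.
  The penult (syllable 5, gon) is heavy, so it takes stress.
  → primary stress on syllable 5.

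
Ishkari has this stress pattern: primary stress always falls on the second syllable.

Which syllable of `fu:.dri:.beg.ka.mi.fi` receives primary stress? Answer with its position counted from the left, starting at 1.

The word has 6 syllables; the second syllable is syllable 2 (dri:).
Primary stress: syllable 2 → fu:.ˈdri:.beg.ka.mi.fi.

2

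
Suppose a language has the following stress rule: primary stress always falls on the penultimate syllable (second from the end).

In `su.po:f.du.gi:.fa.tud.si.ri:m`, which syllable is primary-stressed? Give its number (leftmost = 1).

The word has 8 syllables; the penultimate syllable (second from the end) is syllable 7 (si).
Primary stress: syllable 7 → su.po:f.du.gi:.fa.tud.ˈsi.ri:m.

7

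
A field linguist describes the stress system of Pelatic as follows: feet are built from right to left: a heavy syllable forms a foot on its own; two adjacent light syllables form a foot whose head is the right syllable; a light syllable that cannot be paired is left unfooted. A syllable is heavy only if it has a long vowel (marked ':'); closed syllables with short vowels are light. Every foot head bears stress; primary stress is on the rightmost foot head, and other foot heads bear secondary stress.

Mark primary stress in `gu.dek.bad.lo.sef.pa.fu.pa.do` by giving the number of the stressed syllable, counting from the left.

9

Weights: 1 gu L, 2 dek L, 3 bad L, 4 lo L, 5 sef L, 6 pa L, 7 fu L, 8 pa L, 9 do L.
Parse right to left (heavy = foot alone; LL = one foot; stranded L unfooted): gu (dek.ˈbad) (lo.ˈsef) (pa.ˈfu) (pa.ˈdo).
Foot heads: 3, 5, 7, 9.
Primary stress on the rightmost head = syllable 9.
Primary stress: syllable 9 → gu.dek.bad.lo.sef.pa.fu.pa.ˈdo.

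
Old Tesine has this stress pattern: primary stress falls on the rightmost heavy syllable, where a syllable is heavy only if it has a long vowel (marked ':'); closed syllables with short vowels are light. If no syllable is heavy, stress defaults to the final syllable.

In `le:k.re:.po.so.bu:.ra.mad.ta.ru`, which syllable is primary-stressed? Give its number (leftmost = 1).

5

Weights: 1 le:k H, 2 re: H, 3 po L, 4 so L, 5 bu: H, 6 ra L, 7 mad L, 8 ta L, 9 ru L.
Heavy syllables in the domain: 1, 2, 5. The rightmost is syllable 5 (bu:).
Primary stress: syllable 5 → le:k.re:.po.so.ˈbu:.ra.mad.ta.ru.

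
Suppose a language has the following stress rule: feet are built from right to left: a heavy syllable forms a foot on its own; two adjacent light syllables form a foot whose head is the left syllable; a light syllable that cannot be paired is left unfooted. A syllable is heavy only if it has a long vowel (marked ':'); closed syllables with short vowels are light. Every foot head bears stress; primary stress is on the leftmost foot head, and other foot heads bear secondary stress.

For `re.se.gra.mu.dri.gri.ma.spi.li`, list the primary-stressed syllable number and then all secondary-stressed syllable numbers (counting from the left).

primary 2, secondary 4, 6, 8

Weights: 1 re L, 2 se L, 3 gra L, 4 mu L, 5 dri L, 6 gri L, 7 ma L, 8 spi L, 9 li L.
Parse right to left (heavy = foot alone; LL = one foot; stranded L unfooted): re (ˈse.gra) (ˈmu.dri) (ˈgri.ma) (ˈspi.li).
Foot heads: 2, 4, 6, 8.
Primary stress on the leftmost head = syllable 2.
Secondary stress on 4, 6, 8: re.ˈse.gra.ˌmu.dri.ˌgri.ma.ˌspi.li.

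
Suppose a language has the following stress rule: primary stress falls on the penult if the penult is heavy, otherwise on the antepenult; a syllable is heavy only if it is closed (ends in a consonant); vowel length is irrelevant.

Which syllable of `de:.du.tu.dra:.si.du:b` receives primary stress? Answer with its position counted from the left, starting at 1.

Weights: 4 dra: L, 5 si L, 6 du:b H.
The penult (syllable 5, si) is light, so stress falls on the antepenult (syllable 4, dra:).
Primary stress: syllable 4 → de:.du.tu.ˈdra:.si.du:b.

4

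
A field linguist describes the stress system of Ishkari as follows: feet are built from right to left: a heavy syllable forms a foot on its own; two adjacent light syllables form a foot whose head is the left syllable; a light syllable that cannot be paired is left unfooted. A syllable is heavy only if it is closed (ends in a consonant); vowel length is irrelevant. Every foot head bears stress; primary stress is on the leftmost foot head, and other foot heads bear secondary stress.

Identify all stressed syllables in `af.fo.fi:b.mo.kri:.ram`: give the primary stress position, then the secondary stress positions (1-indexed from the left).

primary 1, secondary 3, 4, 6

Weights: 1 af H, 2 fo L, 3 fi:b H, 4 mo L, 5 kri: L, 6 ram H.
Parse right to left (heavy = foot alone; LL = one foot; stranded L unfooted): (ˈaf) fo (ˈfi:b) (ˈmo.kri:) (ˈram).
Foot heads: 1, 3, 4, 6.
Primary stress on the leftmost head = syllable 1.
Secondary stress on 3, 4, 6: ˈaf.fo.ˌfi:b.ˌmo.kri:.ˌram.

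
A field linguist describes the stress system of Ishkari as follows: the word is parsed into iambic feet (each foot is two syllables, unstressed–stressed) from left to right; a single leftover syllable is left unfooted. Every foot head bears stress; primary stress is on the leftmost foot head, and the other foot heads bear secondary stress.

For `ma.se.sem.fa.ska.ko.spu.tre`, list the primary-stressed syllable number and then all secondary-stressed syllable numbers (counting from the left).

Parse left to right into iambic (σˈσ) feet: (ma.ˈse) (sem.ˈfa) (ska.ˈko) (spu.ˈtre).
Foot heads (stressed positions): 2, 4, 6, 8.
End Rule Leftmost: primary stress on the leftmost head = syllable 2.
Secondary stress on 4, 6, 8: ma.ˈse.sem.ˌfa.ska.ˌko.spu.ˌtre.

primary 2, secondary 4, 6, 8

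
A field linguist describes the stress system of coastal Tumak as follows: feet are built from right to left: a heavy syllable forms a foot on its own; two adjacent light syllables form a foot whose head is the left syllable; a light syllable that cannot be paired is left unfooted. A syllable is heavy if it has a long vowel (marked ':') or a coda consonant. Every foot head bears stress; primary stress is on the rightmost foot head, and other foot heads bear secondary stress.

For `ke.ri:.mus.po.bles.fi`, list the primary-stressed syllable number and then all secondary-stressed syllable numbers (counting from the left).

Weights: 1 ke L, 2 ri: H, 3 mus H, 4 po L, 5 bles H, 6 fi L.
Parse right to left (heavy = foot alone; LL = one foot; stranded L unfooted): ke (ˈri:) (ˈmus) po (ˈbles) fi.
Foot heads: 2, 3, 5.
Primary stress on the rightmost head = syllable 5.
Secondary stress on 2, 3: ke.ˌri:.ˌmus.po.ˈbles.fi.

primary 5, secondary 2, 3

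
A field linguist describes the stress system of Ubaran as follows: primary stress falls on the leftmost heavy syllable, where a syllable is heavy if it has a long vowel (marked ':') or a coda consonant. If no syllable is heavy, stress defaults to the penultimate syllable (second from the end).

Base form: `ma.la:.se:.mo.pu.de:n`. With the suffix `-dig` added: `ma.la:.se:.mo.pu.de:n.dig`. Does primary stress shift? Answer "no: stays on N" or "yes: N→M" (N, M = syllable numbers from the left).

Base `ma.la:.se:.mo.pu.de:n` (6 syllables):
  Weights: 1 ma L, 2 la: H, 3 se: H, 4 mo L, 5 pu L, 6 de:n H.
  Heavy syllables in the domain: 2, 3, 6. The leftmost is syllable 2 (la:).
  → primary stress on syllable 2.
Suffixed `ma.la:.se:.mo.pu.de:n.dig` (7 syllables):
  Weights: 1 ma L, 2 la: H, 3 se: H, 4 mo L, 5 pu L, 6 de:n H, 7 dig H.
  Heavy syllables in the domain: 2, 3, 6, 7. The leftmost is syllable 2 (la:).
  → primary stress on syllable 2.

no: stays on 2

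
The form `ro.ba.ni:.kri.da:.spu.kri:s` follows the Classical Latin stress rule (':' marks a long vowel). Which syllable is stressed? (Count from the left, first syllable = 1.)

Classical Latin: stress the penult if heavy (long vowel or closed), else the antepenult.
Weights: 5 da: H, 6 spu L, 7 kri:s H.
The penult (syllable 6, spu) is light, so stress falls on the antepenult (syllable 5, da:).
Stress on syllable 5: ro.ba.ni:.kri.ˈda:.spu.kri:s.

5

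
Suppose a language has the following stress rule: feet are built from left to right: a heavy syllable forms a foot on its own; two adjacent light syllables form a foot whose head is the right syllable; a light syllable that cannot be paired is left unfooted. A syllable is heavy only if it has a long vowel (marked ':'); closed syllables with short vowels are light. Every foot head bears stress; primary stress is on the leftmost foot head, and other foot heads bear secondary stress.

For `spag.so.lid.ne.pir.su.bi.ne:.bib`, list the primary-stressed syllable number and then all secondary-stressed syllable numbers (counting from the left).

Weights: 1 spag L, 2 so L, 3 lid L, 4 ne L, 5 pir L, 6 su L, 7 bi L, 8 ne: H, 9 bib L.
Parse left to right (heavy = foot alone; LL = one foot; stranded L unfooted): (spag.ˈso) (lid.ˈne) (pir.ˈsu) bi (ˈne:) bib.
Foot heads: 2, 4, 6, 8.
Primary stress on the leftmost head = syllable 2.
Secondary stress on 4, 6, 8: spag.ˈso.lid.ˌne.pir.ˌsu.bi.ˌne:.bib.

primary 2, secondary 4, 6, 8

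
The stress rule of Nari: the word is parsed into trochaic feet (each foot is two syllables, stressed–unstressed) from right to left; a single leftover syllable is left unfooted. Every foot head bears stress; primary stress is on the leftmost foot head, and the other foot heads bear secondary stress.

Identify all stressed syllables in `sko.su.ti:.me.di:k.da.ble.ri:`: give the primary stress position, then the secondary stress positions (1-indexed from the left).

Parse right to left into trochaic (ˈσσ) feet: (ˈsko.su) (ˈti:.me) (ˈdi:k.da) (ˈble.ri:).
Foot heads (stressed positions): 1, 3, 5, 7.
End Rule Leftmost: primary stress on the leftmost head = syllable 1.
Secondary stress on 3, 5, 7: ˈsko.su.ˌti:.me.ˌdi:k.da.ˌble.ri:.

primary 1, secondary 3, 5, 7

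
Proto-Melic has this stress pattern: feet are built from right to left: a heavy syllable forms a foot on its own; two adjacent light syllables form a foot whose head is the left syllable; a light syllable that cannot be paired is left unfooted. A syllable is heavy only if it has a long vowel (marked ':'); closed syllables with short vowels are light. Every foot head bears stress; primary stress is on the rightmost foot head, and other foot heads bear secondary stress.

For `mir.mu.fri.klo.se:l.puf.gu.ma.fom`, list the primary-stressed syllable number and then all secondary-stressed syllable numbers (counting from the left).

Weights: 1 mir L, 2 mu L, 3 fri L, 4 klo L, 5 se:l H, 6 puf L, 7 gu L, 8 ma L, 9 fom L.
Parse right to left (heavy = foot alone; LL = one foot; stranded L unfooted): (ˈmir.mu) (ˈfri.klo) (ˈse:l) (ˈpuf.gu) (ˈma.fom).
Foot heads: 1, 3, 5, 6, 8.
Primary stress on the rightmost head = syllable 8.
Secondary stress on 1, 3, 5, 6: ˌmir.mu.ˌfri.klo.ˌse:l.ˌpuf.gu.ˈma.fom.

primary 8, secondary 1, 3, 5, 6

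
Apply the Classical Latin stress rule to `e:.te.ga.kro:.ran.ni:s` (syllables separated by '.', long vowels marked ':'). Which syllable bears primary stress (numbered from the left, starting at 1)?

Classical Latin: stress the penult if heavy (long vowel or closed), else the antepenult.
Weights: 4 kro: H, 5 ran H, 6 ni:s H.
The penult (syllable 5, ran) is heavy, so it takes stress.
Stress on syllable 5: e:.te.ga.kro:.ˈran.ni:s.

5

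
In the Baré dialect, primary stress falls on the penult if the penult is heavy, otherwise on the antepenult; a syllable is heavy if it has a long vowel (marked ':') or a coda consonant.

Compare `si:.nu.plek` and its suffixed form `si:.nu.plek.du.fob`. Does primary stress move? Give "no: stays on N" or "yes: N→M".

Base `si:.nu.plek` (3 syllables):
  Weights: 1 si: H, 2 nu L, 3 plek H.
  The penult (syllable 2, nu) is light, so stress falls on the antepenult (syllable 1, si:).
  → primary stress on syllable 1.
Suffixed `si:.nu.plek.du.fob` (5 syllables):
  Weights: 3 plek H, 4 du L, 5 fob H.
  The penult (syllable 4, du) is light, so stress falls on the antepenult (syllable 3, plek).
  → primary stress on syllable 3.

yes: 1→3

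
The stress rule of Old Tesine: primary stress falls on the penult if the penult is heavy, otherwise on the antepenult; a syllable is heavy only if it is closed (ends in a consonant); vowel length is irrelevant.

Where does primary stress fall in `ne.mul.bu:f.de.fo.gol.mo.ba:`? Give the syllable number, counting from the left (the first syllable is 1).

Weights: 6 gol H, 7 mo L, 8 ba: L.
The penult (syllable 7, mo) is light, so stress falls on the antepenult (syllable 6, gol).
Primary stress: syllable 6 → ne.mul.bu:f.de.fo.ˈgol.mo.ba:.

6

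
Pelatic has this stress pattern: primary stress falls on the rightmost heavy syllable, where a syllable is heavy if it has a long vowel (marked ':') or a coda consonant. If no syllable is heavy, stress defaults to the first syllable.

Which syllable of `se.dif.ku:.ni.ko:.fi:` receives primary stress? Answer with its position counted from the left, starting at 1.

6

Weights: 1 se L, 2 dif H, 3 ku: H, 4 ni L, 5 ko: H, 6 fi: H.
Heavy syllables in the domain: 2, 3, 5, 6. The rightmost is syllable 6 (fi:).
Primary stress: syllable 6 → se.dif.ku:.ni.ko:.ˈfi:.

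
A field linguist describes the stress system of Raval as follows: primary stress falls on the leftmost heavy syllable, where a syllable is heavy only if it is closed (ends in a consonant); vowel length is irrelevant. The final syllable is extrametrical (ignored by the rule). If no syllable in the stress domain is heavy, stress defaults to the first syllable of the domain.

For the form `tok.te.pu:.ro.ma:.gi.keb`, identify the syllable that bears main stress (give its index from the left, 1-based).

The final syllable (7, keb) is extrametrical; the stress domain is syllables 1–6.
Weights: 1 tok H, 2 te L, 3 pu: L, 4 ro L, 5 ma: L, 6 gi L.
Heavy syllables in the domain: 1. The leftmost is syllable 1 (tok).
Primary stress: syllable 1 → ˈtok.te.pu:.ro.ma:.gi.keb.

1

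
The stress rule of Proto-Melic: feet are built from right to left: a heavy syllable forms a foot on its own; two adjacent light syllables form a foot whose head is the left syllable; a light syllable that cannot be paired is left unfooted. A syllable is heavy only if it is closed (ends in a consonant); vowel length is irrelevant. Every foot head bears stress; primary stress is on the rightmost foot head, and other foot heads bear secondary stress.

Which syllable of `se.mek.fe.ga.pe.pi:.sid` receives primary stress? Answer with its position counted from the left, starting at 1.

7

Weights: 1 se L, 2 mek H, 3 fe L, 4 ga L, 5 pe L, 6 pi: L, 7 sid H.
Parse right to left (heavy = foot alone; LL = one foot; stranded L unfooted): se (ˈmek) (ˈfe.ga) (ˈpe.pi:) (ˈsid).
Foot heads: 2, 3, 5, 7.
Primary stress on the rightmost head = syllable 7.
Primary stress: syllable 7 → se.mek.fe.ga.pe.pi:.ˈsid.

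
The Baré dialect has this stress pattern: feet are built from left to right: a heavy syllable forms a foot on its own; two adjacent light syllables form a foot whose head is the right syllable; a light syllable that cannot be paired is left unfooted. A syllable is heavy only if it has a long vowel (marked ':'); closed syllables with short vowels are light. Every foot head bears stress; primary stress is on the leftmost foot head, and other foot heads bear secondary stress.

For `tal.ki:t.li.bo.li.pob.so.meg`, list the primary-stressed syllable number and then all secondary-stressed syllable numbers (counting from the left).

Weights: 1 tal L, 2 ki:t H, 3 li L, 4 bo L, 5 li L, 6 pob L, 7 so L, 8 meg L.
Parse left to right (heavy = foot alone; LL = one foot; stranded L unfooted): tal (ˈki:t) (li.ˈbo) (li.ˈpob) (so.ˈmeg).
Foot heads: 2, 4, 6, 8.
Primary stress on the leftmost head = syllable 2.
Secondary stress on 4, 6, 8: tal.ˈki:t.li.ˌbo.li.ˌpob.so.ˌmeg.

primary 2, secondary 4, 6, 8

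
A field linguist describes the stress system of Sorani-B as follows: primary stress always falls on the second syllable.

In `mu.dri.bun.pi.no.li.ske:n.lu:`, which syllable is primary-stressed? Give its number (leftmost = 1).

2

The word has 8 syllables; the second syllable is syllable 2 (dri).
Primary stress: syllable 2 → mu.ˈdri.bun.pi.no.li.ske:n.lu:.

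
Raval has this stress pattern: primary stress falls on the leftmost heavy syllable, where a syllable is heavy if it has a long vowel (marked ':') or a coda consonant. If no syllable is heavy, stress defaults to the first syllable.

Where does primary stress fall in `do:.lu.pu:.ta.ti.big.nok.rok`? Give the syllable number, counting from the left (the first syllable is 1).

1

Weights: 1 do: H, 2 lu L, 3 pu: H, 4 ta L, 5 ti L, 6 big H, 7 nok H, 8 rok H.
Heavy syllables in the domain: 1, 3, 6, 7, 8. The leftmost is syllable 1 (do:).
Primary stress: syllable 1 → ˈdo:.lu.pu:.ta.ti.big.nok.rok.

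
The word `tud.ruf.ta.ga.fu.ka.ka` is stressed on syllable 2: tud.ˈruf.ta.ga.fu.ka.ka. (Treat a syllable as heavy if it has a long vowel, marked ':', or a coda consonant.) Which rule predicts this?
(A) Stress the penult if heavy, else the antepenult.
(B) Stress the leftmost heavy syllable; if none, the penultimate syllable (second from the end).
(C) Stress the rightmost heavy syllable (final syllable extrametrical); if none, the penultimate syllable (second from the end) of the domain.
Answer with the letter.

C

Rule A → syllable 5 (observed: 2).
Rule B → syllable 1 (observed: 2).
Rule C → syllable 2 ✓.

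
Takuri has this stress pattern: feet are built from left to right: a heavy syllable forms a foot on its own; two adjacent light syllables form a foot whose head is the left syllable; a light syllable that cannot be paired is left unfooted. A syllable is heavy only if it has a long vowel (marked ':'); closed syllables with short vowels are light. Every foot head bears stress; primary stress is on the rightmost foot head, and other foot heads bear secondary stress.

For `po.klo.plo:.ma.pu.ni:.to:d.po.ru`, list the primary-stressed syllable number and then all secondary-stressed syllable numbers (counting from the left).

primary 8, secondary 1, 3, 4, 6, 7

Weights: 1 po L, 2 klo L, 3 plo: H, 4 ma L, 5 pu L, 6 ni: H, 7 to:d H, 8 po L, 9 ru L.
Parse left to right (heavy = foot alone; LL = one foot; stranded L unfooted): (ˈpo.klo) (ˈplo:) (ˈma.pu) (ˈni:) (ˈto:d) (ˈpo.ru).
Foot heads: 1, 3, 4, 6, 7, 8.
Primary stress on the rightmost head = syllable 8.
Secondary stress on 1, 3, 4, 6, 7: ˌpo.klo.ˌplo:.ˌma.pu.ˌni:.ˌto:d.ˈpo.ru.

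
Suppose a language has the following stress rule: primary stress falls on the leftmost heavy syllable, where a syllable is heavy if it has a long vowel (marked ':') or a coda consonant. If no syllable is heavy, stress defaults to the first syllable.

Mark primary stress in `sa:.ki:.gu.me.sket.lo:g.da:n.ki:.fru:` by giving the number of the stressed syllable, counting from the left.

Weights: 1 sa: H, 2 ki: H, 3 gu L, 4 me L, 5 sket H, 6 lo:g H, 7 da:n H, 8 ki: H, 9 fru: H.
Heavy syllables in the domain: 1, 2, 5, 6, 7, 8, 9. The leftmost is syllable 1 (sa:).
Primary stress: syllable 1 → ˈsa:.ki:.gu.me.sket.lo:g.da:n.ki:.fru:.

1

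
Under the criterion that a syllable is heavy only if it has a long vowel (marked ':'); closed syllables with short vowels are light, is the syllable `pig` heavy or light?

light

`pig`: short vowel, closed (coda /g/). Short vowel → light.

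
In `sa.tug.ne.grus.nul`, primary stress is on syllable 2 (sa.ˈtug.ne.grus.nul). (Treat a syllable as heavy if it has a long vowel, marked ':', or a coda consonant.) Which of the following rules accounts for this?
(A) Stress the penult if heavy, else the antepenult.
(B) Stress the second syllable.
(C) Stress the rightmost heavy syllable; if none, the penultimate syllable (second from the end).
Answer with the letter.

Rule A → syllable 4 (observed: 2).
Rule B → syllable 2 ✓.
Rule C → syllable 5 (observed: 2).

B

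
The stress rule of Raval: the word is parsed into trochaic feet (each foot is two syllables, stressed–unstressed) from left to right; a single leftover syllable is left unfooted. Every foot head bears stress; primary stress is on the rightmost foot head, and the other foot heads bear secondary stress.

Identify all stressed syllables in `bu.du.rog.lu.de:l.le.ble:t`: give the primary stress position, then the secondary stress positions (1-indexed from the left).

Parse left to right into trochaic (ˈσσ) feet: (ˈbu.du) (ˈrog.lu) (ˈde:l.le) ble:t. Syllable 7 is left unfooted.
Foot heads (stressed positions): 1, 3, 5.
End Rule Rightmost: primary stress on the rightmost head = syllable 5.
Secondary stress on 1, 3: ˌbu.du.ˌrog.lu.ˈde:l.le.ble:t.

primary 5, secondary 1, 3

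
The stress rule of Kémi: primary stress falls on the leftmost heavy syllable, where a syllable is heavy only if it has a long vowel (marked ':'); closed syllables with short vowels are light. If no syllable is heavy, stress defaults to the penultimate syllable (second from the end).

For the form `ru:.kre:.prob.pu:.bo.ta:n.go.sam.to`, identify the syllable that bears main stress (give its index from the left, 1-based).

1

Weights: 1 ru: H, 2 kre: H, 3 prob L, 4 pu: H, 5 bo L, 6 ta:n H, 7 go L, 8 sam L, 9 to L.
Heavy syllables in the domain: 1, 2, 4, 6. The leftmost is syllable 1 (ru:).
Primary stress: syllable 1 → ˈru:.kre:.prob.pu:.bo.ta:n.go.sam.to.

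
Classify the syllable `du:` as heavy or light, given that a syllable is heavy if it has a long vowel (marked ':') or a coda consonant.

`du:`: long vowel, open (no coda). Long vowel → heavy.

heavy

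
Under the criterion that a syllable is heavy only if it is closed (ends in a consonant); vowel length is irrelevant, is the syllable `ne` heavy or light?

light

`ne`: short vowel, open (no coda). Open (no coda) → light.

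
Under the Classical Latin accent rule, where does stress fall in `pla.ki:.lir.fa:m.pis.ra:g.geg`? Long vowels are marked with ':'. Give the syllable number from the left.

6

Classical Latin: stress the penult if heavy (long vowel or closed), else the antepenult.
Weights: 5 pis H, 6 ra:g H, 7 geg H.
The penult (syllable 6, ra:g) is heavy, so it takes stress.
Stress on syllable 6: pla.ki:.lir.fa:m.pis.ˈra:g.geg.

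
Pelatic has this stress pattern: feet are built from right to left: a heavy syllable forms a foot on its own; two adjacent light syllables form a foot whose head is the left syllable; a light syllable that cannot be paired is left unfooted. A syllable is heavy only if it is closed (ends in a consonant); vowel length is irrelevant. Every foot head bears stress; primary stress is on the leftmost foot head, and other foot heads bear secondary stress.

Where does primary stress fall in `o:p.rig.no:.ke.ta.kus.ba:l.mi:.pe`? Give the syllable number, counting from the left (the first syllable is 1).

Weights: 1 o:p H, 2 rig H, 3 no: L, 4 ke L, 5 ta L, 6 kus H, 7 ba:l H, 8 mi: L, 9 pe L.
Parse right to left (heavy = foot alone; LL = one foot; stranded L unfooted): (ˈo:p) (ˈrig) no: (ˈke.ta) (ˈkus) (ˈba:l) (ˈmi:.pe).
Foot heads: 1, 2, 4, 6, 7, 8.
Primary stress on the leftmost head = syllable 1.
Primary stress: syllable 1 → ˈo:p.rig.no:.ke.ta.kus.ba:l.mi:.pe.

1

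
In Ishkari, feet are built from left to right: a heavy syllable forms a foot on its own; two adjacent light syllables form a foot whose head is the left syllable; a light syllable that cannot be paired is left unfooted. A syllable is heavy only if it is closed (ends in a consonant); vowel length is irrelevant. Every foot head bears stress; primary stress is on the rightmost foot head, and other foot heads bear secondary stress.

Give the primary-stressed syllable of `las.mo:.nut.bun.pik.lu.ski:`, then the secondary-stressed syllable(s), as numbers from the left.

primary 6, secondary 1, 3, 4, 5

Weights: 1 las H, 2 mo: L, 3 nut H, 4 bun H, 5 pik H, 6 lu L, 7 ski: L.
Parse left to right (heavy = foot alone; LL = one foot; stranded L unfooted): (ˈlas) mo: (ˈnut) (ˈbun) (ˈpik) (ˈlu.ski:).
Foot heads: 1, 3, 4, 5, 6.
Primary stress on the rightmost head = syllable 6.
Secondary stress on 1, 3, 4, 5: ˌlas.mo:.ˌnut.ˌbun.ˌpik.ˈlu.ski:.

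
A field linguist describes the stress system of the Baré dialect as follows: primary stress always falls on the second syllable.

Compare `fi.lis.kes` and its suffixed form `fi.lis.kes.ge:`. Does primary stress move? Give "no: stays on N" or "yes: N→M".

no: stays on 2

Base `fi.lis.kes` (3 syllables):
  The word has 3 syllables; the second syllable is syllable 2 (lis).
  → primary stress on syllable 2.
Suffixed `fi.lis.kes.ge:` (4 syllables):
  The word has 4 syllables; the second syllable is syllable 2 (lis).
  → primary stress on syllable 2.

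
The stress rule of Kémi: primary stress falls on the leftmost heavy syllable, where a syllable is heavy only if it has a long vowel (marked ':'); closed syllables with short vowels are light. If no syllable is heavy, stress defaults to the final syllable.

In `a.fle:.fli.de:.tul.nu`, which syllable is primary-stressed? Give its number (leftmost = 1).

Weights: 1 a L, 2 fle: H, 3 fli L, 4 de: H, 5 tul L, 6 nu L.
Heavy syllables in the domain: 2, 4. The leftmost is syllable 2 (fle:).
Primary stress: syllable 2 → a.ˈfle:.fli.de:.tul.nu.

2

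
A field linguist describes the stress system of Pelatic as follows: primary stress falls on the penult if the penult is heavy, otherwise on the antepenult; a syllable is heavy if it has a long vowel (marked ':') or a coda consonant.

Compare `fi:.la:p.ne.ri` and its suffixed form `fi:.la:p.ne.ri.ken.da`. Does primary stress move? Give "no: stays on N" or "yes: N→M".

Base `fi:.la:p.ne.ri` (4 syllables):
  Weights: 2 la:p H, 3 ne L, 4 ri L.
  The penult (syllable 3, ne) is light, so stress falls on the antepenult (syllable 2, la:p).
  → primary stress on syllable 2.
Suffixed `fi:.la:p.ne.ri.ken.da` (6 syllables):
  Weights: 4 ri L, 5 ken H, 6 da L.
  The penult (syllable 5, ken) is heavy, so it takes stress.
  → primary stress on syllable 5.

yes: 2→5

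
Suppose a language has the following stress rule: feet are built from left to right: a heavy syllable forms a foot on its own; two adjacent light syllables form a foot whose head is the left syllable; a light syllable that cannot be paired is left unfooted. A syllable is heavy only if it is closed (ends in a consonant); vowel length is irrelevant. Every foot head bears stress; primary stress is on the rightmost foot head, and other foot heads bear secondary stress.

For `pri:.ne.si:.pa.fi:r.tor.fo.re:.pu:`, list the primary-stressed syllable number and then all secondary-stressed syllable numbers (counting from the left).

primary 7, secondary 1, 3, 5, 6

Weights: 1 pri: L, 2 ne L, 3 si: L, 4 pa L, 5 fi:r H, 6 tor H, 7 fo L, 8 re: L, 9 pu: L.
Parse left to right (heavy = foot alone; LL = one foot; stranded L unfooted): (ˈpri:.ne) (ˈsi:.pa) (ˈfi:r) (ˈtor) (ˈfo.re:) pu:.
Foot heads: 1, 3, 5, 6, 7.
Primary stress on the rightmost head = syllable 7.
Secondary stress on 1, 3, 5, 6: ˌpri:.ne.ˌsi:.pa.ˌfi:r.ˌtor.ˈfo.re:.pu:.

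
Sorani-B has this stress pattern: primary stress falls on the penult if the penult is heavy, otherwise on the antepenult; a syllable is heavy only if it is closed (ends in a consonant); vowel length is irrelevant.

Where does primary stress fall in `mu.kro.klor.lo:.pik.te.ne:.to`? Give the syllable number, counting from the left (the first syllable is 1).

6

Weights: 6 te L, 7 ne: L, 8 to L.
The penult (syllable 7, ne:) is light, so stress falls on the antepenult (syllable 6, te).
Primary stress: syllable 6 → mu.kro.klor.lo:.pik.ˈte.ne:.to.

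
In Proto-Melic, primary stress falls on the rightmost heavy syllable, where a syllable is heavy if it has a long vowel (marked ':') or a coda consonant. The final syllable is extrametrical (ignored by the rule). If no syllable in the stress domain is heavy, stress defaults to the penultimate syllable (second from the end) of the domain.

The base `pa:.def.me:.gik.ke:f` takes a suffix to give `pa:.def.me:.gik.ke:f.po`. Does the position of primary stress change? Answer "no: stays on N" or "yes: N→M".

Base `pa:.def.me:.gik.ke:f` (5 syllables):
  The final syllable (5, ke:f) is extrametrical; the stress domain is syllables 1–4.
  Weights: 1 pa: H, 2 def H, 3 me: H, 4 gik H.
  Heavy syllables in the domain: 1, 2, 3, 4. The rightmost is syllable 4 (gik).
  → primary stress on syllable 4.
Suffixed `pa:.def.me:.gik.ke:f.po` (6 syllables):
  The final syllable (6, po) is extrametrical; the stress domain is syllables 1–5.
  Weights: 1 pa: H, 2 def H, 3 me: H, 4 gik H, 5 ke:f H.
  Heavy syllables in the domain: 1, 2, 3, 4, 5. The rightmost is syllable 5 (ke:f).
  → primary stress on syllable 5.

yes: 4→5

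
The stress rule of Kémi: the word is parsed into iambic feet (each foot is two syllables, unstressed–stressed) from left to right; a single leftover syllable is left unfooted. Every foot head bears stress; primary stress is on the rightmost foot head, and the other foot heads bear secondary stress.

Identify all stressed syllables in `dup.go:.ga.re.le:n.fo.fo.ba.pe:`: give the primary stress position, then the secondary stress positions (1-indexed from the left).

Parse left to right into iambic (σˈσ) feet: (dup.ˈgo:) (ga.ˈre) (le:n.ˈfo) (fo.ˈba) pe:. Syllable 9 is left unfooted.
Foot heads (stressed positions): 2, 4, 6, 8.
End Rule Rightmost: primary stress on the rightmost head = syllable 8.
Secondary stress on 2, 4, 6: dup.ˌgo:.ga.ˌre.le:n.ˌfo.fo.ˈba.pe:.

primary 8, secondary 2, 4, 6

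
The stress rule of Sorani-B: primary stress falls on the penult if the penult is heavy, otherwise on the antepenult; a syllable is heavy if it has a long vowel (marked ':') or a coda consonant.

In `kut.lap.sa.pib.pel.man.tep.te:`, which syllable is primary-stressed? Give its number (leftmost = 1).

7

Weights: 6 man H, 7 tep H, 8 te: H.
The penult (syllable 7, tep) is heavy, so it takes stress.
Primary stress: syllable 7 → kut.lap.sa.pib.pel.man.ˈtep.te:.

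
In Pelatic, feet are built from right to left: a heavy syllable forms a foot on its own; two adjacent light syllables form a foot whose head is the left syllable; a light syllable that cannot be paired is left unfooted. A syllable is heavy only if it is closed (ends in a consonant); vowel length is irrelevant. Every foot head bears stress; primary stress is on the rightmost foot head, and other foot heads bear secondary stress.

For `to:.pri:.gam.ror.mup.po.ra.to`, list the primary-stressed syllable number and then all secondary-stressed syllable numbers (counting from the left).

Weights: 1 to: L, 2 pri: L, 3 gam H, 4 ror H, 5 mup H, 6 po L, 7 ra L, 8 to L.
Parse right to left (heavy = foot alone; LL = one foot; stranded L unfooted): (ˈto:.pri:) (ˈgam) (ˈror) (ˈmup) po (ˈra.to).
Foot heads: 1, 3, 4, 5, 7.
Primary stress on the rightmost head = syllable 7.
Secondary stress on 1, 3, 4, 5: ˌto:.pri:.ˌgam.ˌror.ˌmup.po.ˈra.to.

primary 7, secondary 1, 3, 4, 5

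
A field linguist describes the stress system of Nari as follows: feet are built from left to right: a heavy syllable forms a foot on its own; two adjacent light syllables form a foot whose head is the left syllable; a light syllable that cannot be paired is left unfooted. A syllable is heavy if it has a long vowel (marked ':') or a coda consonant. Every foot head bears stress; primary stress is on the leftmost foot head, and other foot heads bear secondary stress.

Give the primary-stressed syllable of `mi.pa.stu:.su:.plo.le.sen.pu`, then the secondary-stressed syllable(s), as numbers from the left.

Weights: 1 mi L, 2 pa L, 3 stu: H, 4 su: H, 5 plo L, 6 le L, 7 sen H, 8 pu L.
Parse left to right (heavy = foot alone; LL = one foot; stranded L unfooted): (ˈmi.pa) (ˈstu:) (ˈsu:) (ˈplo.le) (ˈsen) pu.
Foot heads: 1, 3, 4, 5, 7.
Primary stress on the leftmost head = syllable 1.
Secondary stress on 3, 4, 5, 7: ˈmi.pa.ˌstu:.ˌsu:.ˌplo.le.ˌsen.pu.

primary 1, secondary 3, 4, 5, 7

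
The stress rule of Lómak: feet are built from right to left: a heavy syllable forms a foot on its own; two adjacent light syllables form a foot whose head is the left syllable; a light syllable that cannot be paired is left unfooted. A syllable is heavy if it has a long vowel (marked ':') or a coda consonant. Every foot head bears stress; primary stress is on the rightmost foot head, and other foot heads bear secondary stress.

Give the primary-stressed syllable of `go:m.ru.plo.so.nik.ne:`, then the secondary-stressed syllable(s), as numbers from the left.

primary 6, secondary 1, 3, 5

Weights: 1 go:m H, 2 ru L, 3 plo L, 4 so L, 5 nik H, 6 ne: H.
Parse right to left (heavy = foot alone; LL = one foot; stranded L unfooted): (ˈgo:m) ru (ˈplo.so) (ˈnik) (ˈne:).
Foot heads: 1, 3, 5, 6.
Primary stress on the rightmost head = syllable 6.
Secondary stress on 1, 3, 5: ˌgo:m.ru.ˌplo.so.ˌnik.ˈne:.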